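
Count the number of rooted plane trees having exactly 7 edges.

429

A rooted plane tree with 7 edges has 8 nodes, and the count is C_7.
C_7 = C(14,7)/8 = 3432/8 = 429.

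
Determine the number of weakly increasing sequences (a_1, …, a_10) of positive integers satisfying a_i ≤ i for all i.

Weakly increasing sequences with a_i ≤ i biject with Dyck paths of semilength 10, so there are C_10.
C_10 = C_9 · 2(2·9+1)/(9+2) = 4862 · 38/11 = 16796.

16796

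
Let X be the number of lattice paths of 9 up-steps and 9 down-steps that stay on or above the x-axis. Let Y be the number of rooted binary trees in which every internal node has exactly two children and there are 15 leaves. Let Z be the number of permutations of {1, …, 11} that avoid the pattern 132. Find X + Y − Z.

Paths of 9 up- and 9 down-steps that never dip below the axis are Dyck paths; their count is C_9. So X = C_9 = 4862.
A full binary tree with L leaves has L−1 internal nodes and is counted by C_{L−1}; L = 15 gives C_14. So Y = C_14 = 2674440.
For any fixed pattern of length 3, the pattern-avoiding permutations of [11] number C_11. So Z = C_11 = 58786.
X + Y − Z = 4862 + 2674440 − 58786 = 2620516.

2620516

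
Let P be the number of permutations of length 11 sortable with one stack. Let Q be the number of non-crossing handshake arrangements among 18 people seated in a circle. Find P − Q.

Stack-sortable permutations are exactly the 231-avoiding ones, counted by C_n; here n = 11. So P = C_11 = 58786.
With 18 = 2·9 people, non-crossing handshake pairings are non-crossing perfect matchings on a circle, counted by C_9. So Q = C_9 = 4862.
P − Q = 58786 − 4862 = 53924.

53924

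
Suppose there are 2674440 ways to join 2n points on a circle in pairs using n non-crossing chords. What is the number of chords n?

Non-crossing pairings of 2n points on a circle are counted by C_n. Since C_14 = 2674440, the index is 14.

14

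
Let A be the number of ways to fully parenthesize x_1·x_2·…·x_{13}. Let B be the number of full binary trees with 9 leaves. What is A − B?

206582

Bracketing 13 factors into binary products is counted by C_{13−1} = C_12. So A = C_12 = 208012.
Full binary trees with 9 leaves have 9−1 = 8 internal nodes, so there are C_8 of them. So B = C_8 = 1430.
A − B = 208012 − 1430 = 206582.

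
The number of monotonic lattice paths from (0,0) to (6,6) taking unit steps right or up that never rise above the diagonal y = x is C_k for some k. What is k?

6

Monotone paths in an n×n grid that stay weakly below the diagonal are counted by C_n; here n = 6.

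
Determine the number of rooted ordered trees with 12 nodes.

Rooted ordered (plane) trees on m nodes have m−1 edges and are counted by C_{m−1}; m = 12 gives C_11.
C_11 = C(22,11)/12 = 705432/12 = 58786.

58786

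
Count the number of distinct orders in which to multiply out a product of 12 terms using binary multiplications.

58786

Ways to associate a product of 12 factors correspond to binary trees on 12 leaves, so the count is C_11.
C_11 = C(22,11)/12 = 705432/12 = 58786.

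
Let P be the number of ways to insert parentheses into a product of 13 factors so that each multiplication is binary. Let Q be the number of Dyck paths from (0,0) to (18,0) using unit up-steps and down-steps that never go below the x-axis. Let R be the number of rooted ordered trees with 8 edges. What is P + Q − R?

Parenthesizations of m factors correspond to full binary trees with m leaves, counted by C_{m−1}; m = 13 gives C_12. So P = C_12 = 208012.
Dyck paths of semilength n (length 2n) are counted by C_n; here n = 9. So Q = C_9 = 4862.
A rooted plane tree with 8 edges has 9 nodes, and the count is C_8. So R = C_8 = 1430.
P + Q − R = 208012 + 4862 − 1430 = 211444.

211444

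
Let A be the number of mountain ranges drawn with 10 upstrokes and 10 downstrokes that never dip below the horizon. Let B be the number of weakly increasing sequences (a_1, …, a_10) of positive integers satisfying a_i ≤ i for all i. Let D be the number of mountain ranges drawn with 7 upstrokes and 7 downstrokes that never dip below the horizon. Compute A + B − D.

33163

A Dyck path with 10 up-steps and 10 down-steps has semilength 10, so there are C_10 of them. So A = C_10 = 16796.
Weakly increasing sequences with a_i ≤ i biject with Dyck paths of semilength 10, so there are C_10. So B = C_10 = 16796.
A Dyck path with 7 up-steps and 7 down-steps has semilength 7, so there are C_7 of them. So D = C_7 = 429.
A + B − D = 16796 + 16796 − 429 = 33163.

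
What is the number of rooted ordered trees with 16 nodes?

9694845

Rooted ordered (plane) trees on m nodes have m−1 edges and are counted by C_{m−1}; m = 16 gives C_15.
C_15 = C(30,15)/16 = 155117520/16 = 9694845.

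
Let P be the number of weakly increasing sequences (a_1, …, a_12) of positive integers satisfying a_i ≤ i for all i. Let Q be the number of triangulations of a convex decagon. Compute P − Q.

Such sub-staircase sequences of length n are counted by C_n; here n = 12. So P = C_12 = 208012.
Triangulations of a convex m-gon are counted by C_{m−2}; with m = 10 this is C_8. So Q = C_8 = 1430.
P − Q = 208012 − 1430 = 206582.

206582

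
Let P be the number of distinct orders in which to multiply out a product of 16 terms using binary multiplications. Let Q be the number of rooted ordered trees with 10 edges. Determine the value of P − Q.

Parenthesizations of m factors correspond to full binary trees with m leaves, counted by C_{m−1}; m = 16 gives C_15. So P = C_15 = 9694845.
Rooted ordered trees with n edges are counted by C_n; here n = 10. So Q = C_10 = 16796.
P − Q = 9694845 − 16796 = 9678049.

9678049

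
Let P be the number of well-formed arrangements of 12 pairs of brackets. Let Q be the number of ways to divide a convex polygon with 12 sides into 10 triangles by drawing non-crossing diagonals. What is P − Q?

Balanced strings of n pairs of brackets are counted by C_n; here n = 12. So P = C_12 = 208012.
A convex 12-gon is triangulated into 10 triangles, and the number of such triangulations is the Catalan number C_{12−2} = C_10. So Q = C_10 = 16796.
P − Q = 208012 − 16796 = 191216.

191216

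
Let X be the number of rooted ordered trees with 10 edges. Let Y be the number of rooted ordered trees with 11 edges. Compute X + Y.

75582

Rooted ordered trees with n edges are counted by C_n; here n = 10. So X = C_10 = 16796.
Rooted ordered trees with n edges are counted by C_n; here n = 11. So Y = C_11 = 58786.
X + Y = 16796 + 58786 = 75582.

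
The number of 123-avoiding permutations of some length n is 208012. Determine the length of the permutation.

Permutations of [n] avoiding a fixed length-3 pattern are counted by C_n; 208012 = C_12.

12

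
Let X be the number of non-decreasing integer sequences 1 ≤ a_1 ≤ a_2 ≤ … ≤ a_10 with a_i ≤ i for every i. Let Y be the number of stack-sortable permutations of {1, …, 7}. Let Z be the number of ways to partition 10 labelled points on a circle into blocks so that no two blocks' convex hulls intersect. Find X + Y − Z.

Weakly increasing sequences with a_i ≤ i biject with Dyck paths of semilength 10, so there are C_10. So X = C_10 = 16796.
Stack-sortable permutations are exactly the 231-avoiding ones, counted by C_n; here n = 7. So Y = C_7 = 429.
The non-crossing partitions of [10] form a lattice of size C_10. So Z = C_10 = 16796.
X + Y − Z = 16796 + 429 − 16796 = 429.

429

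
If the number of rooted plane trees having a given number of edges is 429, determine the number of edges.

Rooted ordered trees with n edges are counted by C_n. The Catalan number equal to 429 is C_7.

7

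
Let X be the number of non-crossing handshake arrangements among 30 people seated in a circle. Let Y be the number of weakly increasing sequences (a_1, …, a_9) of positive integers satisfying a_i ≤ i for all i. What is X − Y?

With 30 = 2·15 people, non-crossing handshake pairings are non-crossing perfect matchings on a circle, counted by C_15. So X = C_15 = 9694845.
Such sub-staircase sequences of length n are counted by C_n; here n = 9. So Y = C_9 = 4862.
X − Y = 9694845 − 4862 = 9689983.

9689983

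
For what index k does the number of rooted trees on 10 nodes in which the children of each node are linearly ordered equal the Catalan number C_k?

9

Rooted ordered (plane) trees on m nodes have m−1 edges and are counted by C_{m−1}; m = 10 gives C_9.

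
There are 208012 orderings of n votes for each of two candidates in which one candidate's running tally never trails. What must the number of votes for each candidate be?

12

Such ballot sequences with n votes each are counted by C_n; 208012 = C_12.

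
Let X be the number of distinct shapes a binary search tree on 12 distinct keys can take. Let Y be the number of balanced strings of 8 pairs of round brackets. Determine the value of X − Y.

206582

Binary trees (left/right distinguished) on n nodes are counted by C_n; here n = 12. So X = C_12 = 208012.
Balanced strings of n pairs of brackets are counted by C_n; here n = 8. So Y = C_8 = 1430.
X − Y = 208012 − 1430 = 206582.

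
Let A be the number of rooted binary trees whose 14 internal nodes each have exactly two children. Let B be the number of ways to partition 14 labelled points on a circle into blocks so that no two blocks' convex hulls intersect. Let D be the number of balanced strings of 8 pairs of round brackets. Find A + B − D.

5347450

The number of full binary trees on 14 internal nodes is the Catalan number C_14. So A = C_14 = 2674440.
Non-crossing partitions of an n-element set are counted by C_n; here n = 14. So B = C_14 = 2674440.
With 8 pairs the number of balanced bracket strings is the Catalan number C_8. So D = C_8 = 1430.
A + B − D = 2674440 + 2674440 − 1430 = 5347450.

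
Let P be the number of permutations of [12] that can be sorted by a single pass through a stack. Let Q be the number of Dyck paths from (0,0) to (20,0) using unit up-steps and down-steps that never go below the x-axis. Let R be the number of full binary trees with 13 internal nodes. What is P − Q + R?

934116

By Knuth's characterisation, the stack-sortable permutations of length 12 are the 231-avoiders, numbering C_12. So P = C_12 = 208012.
Paths of 10 up- and 10 down-steps that never dip below the axis are Dyck paths; their count is C_10. So Q = C_10 = 16796.
The number of full binary trees on 13 internal nodes is the Catalan number C_13. So R = C_13 = 742900.
P − Q + R = 208012 − 16796 + 742900 = 934116.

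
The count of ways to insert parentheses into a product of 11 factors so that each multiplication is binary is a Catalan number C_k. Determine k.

10

Parenthesizations of m factors correspond to full binary trees with m leaves, counted by C_{m−1}; m = 11 gives C_10.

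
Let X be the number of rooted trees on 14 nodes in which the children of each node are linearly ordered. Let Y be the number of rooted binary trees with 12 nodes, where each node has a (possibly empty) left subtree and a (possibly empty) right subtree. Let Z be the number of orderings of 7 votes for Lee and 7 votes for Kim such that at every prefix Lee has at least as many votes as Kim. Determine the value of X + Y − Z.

950483

Rooted ordered (plane) trees on m nodes have m−1 edges and are counted by C_{m−1}; m = 14 gives C_13. So X = C_13 = 742900.
There are C_n binary search tree shapes on n keys; with n = 12 that is C_12. So Y = C_12 = 208012.
Reading a vote for the leader as '(' and for the other as ')' turns such a sequence into a balanced string of 7 pairs, so the count is C_7. So Z = C_7 = 429.
X + Y − Z = 742900 + 208012 − 429 = 950483.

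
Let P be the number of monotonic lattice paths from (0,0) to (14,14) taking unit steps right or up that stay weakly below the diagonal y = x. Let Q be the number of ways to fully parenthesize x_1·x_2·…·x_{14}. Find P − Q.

Sub-diagonal monotone paths from (0,0) to (14,14) biject with Dyck paths of semilength 14, giving C_14. So P = C_14 = 2674440.
Bracketing 14 factors into binary products is counted by C_{14−1} = C_13. So Q = C_13 = 742900.
P − Q = 2674440 − 742900 = 1931540.

1931540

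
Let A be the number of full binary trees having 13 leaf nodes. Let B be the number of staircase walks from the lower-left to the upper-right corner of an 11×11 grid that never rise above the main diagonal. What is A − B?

149226

A full binary tree with L leaves has L−1 internal nodes and is counted by C_{L−1}; L = 13 gives C_12. So A = C_12 = 208012.
Sub-diagonal monotone paths from (0,0) to (11,11) biject with Dyck paths of semilength 11, giving C_11. So B = C_11 = 58786.
A − B = 208012 − 58786 = 149226.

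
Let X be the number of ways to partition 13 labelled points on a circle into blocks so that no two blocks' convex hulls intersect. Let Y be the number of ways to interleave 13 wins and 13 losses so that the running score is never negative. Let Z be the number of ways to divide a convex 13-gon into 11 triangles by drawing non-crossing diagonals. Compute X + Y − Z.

1427014

The non-crossing partitions of [13] form a lattice of size C_13. So X = C_13 = 742900.
Ballot sequences with n votes each where one side never trails are Dyck words, counted by C_n; here n = 13. So Y = C_13 = 742900.
The number of triangulations of a 13-gon is the Catalan number C_11 (index = sides − 2). So Z = C_11 = 58786.
X + Y − Z = 742900 + 742900 − 58786 = 1427014.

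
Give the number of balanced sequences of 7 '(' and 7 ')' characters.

Balanced strings of n pairs of brackets are counted by C_n; here n = 7.
C_7 = 429.

429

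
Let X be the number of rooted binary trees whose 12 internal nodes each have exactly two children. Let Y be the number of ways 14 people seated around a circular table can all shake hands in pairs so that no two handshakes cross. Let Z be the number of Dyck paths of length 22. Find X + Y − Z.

149655

The number of full binary trees on 12 internal nodes is the Catalan number C_12. So X = C_12 = 208012.
With 14 = 2·7 people, non-crossing handshake pairings are non-crossing perfect matchings on a circle, counted by C_7. So Y = C_7 = 429.
A Dyck path with 11 up-steps and 11 down-steps has semilength 11, so there are C_11 of them. So Z = C_11 = 58786.
X + Y − Z = 208012 + 429 − 58786 = 149655.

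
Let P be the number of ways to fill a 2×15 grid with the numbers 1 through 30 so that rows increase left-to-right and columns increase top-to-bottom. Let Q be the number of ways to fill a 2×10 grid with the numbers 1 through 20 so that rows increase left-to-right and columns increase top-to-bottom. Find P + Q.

By the hook-length formula (or a Dyck-path bijection), SYT of shape 2×15 number C_15. So P = C_15 = 9694845.
Standard Young tableaux of shape 2×n are counted by C_n; here n = 10. So Q = C_10 = 16796.
P + Q = 9694845 + 16796 = 9711641.

9711641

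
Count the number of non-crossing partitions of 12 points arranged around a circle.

208012

The non-crossing partitions of [12] form a lattice of size C_12.
C_12 = 208012.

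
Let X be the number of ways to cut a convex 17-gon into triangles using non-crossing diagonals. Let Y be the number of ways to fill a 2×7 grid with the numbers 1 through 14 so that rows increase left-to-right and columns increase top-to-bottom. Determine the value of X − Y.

Triangulations of a convex m-gon are counted by C_{m−2}; with m = 17 this is C_15. So X = C_15 = 9694845.
Standard Young tableaux of shape 2×n are counted by C_n; here n = 7. So Y = C_7 = 429.
X − Y = 9694845 − 429 = 9694416.

9694416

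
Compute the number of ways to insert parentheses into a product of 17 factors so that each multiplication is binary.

Parenthesizations of m factors correspond to full binary trees with m leaves, counted by C_{m−1}; m = 17 gives C_16.
C_16 = C_15 · 2(2·15+1)/(15+2) = 9694845 · 62/17 = 35357670.

35357670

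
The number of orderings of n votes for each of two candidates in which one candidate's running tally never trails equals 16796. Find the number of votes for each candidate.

Such ballot sequences with n votes each are counted by C_n. The Catalan number equal to 16796 is C_10.

10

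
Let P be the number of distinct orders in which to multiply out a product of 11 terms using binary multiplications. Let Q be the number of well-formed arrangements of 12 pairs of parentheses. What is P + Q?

224808

Ways to associate a product of 11 factors correspond to binary trees on 11 leaves, so the count is C_10. So P = C_10 = 16796.
With 12 pairs the number of balanced bracket strings is the Catalan number C_12. So Q = C_12 = 208012.
P + Q = 16796 + 208012 = 224808.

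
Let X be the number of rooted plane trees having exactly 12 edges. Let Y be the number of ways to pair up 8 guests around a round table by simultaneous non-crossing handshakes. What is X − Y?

207998

Rooted ordered trees with n edges are counted by C_n; here n = 12. So X = C_12 = 208012.
With 8 = 2·4 people, non-crossing handshake pairings are non-crossing perfect matchings on a circle, counted by C_4. So Y = C_4 = 14.
X − Y = 208012 − 14 = 207998.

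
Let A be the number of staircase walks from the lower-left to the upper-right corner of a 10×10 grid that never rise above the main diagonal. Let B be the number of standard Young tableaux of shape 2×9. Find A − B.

Sub-diagonal monotone paths from (0,0) to (10,10) biject with Dyck paths of semilength 10, giving C_10. So A = C_10 = 16796.
Standard Young tableaux of shape 2×n are counted by C_n; here n = 9. So B = C_9 = 4862.
A − B = 16796 − 4862 = 11934.

11934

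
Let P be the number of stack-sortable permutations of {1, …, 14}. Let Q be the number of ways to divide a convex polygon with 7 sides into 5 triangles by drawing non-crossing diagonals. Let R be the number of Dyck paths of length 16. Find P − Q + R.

2675828

By Knuth's characterisation, the stack-sortable permutations of length 14 are the 231-avoiders, numbering C_14. So P = C_14 = 2674440.
A convex 7-gon is triangulated into 5 triangles, and the number of such triangulations is the Catalan number C_{7−2} = C_5. So Q = C_5 = 42.
Paths of 8 up- and 8 down-steps that never dip below the axis are Dyck paths; their count is C_8. So R = C_8 = 1430.
P − Q + R = 2674440 − 42 + 1430 = 2675828.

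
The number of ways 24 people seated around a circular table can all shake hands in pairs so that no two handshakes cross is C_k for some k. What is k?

12

With 24 = 2·12 people, non-crossing handshake pairings are non-crossing perfect matchings on a circle, counted by C_12.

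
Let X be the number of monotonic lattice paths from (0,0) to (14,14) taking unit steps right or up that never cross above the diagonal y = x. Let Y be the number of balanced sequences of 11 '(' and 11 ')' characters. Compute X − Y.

Sub-diagonal monotone paths from (0,0) to (14,14) biject with Dyck paths of semilength 14, giving C_14. So X = C_14 = 2674440.
With 11 pairs the number of balanced bracket strings is the Catalan number C_11. So Y = C_11 = 58786.
X − Y = 2674440 − 58786 = 2615654.

2615654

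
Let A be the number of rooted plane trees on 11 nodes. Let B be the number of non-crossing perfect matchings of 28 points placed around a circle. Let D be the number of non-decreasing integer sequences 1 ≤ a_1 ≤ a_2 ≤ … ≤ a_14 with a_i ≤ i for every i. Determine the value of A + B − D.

16796

Rooted ordered (plane) trees on m nodes have m−1 edges and are counted by C_{m−1}; m = 11 gives C_10. So A = C_10 = 16796.
Pairing 28 circle points by 14 non-crossing chords gives C_14 matchings. So B = C_14 = 2674440.
Weakly increasing sequences with a_i ≤ i biject with Dyck paths of semilength 14, so there are C_14. So D = C_14 = 2674440.
A + B − D = 16796 + 2674440 − 2674440 = 16796.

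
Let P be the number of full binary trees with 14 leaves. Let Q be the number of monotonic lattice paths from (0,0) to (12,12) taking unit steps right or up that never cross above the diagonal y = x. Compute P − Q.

A full binary tree with L leaves has L−1 internal nodes and is counted by C_{L−1}; L = 14 gives C_13. So P = C_13 = 742900.
Monotone paths in an n×n grid that stay weakly below the diagonal are counted by C_n; here n = 12. So Q = C_12 = 208012.
P − Q = 742900 − 208012 = 534888.

534888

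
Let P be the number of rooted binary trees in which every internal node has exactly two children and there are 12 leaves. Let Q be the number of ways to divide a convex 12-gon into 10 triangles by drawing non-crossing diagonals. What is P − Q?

A full binary tree with L leaves has L−1 internal nodes and is counted by C_{L−1}; L = 12 gives C_11. So P = C_11 = 58786.
The number of triangulations of a 12-gon is the Catalan number C_10 (index = sides − 2). So Q = C_10 = 16796.
P − Q = 58786 − 16796 = 41990.

41990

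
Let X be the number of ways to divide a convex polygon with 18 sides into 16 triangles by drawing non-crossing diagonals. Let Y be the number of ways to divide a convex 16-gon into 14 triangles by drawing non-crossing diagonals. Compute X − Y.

A convex 18-gon is triangulated into 16 triangles, and the number of such triangulations is the Catalan number C_{18−2} = C_16. So X = C_16 = 35357670.
Triangulations of a convex m-gon are counted by C_{m−2}; with m = 16 this is C_14. So Y = C_14 = 2674440.
X − Y = 35357670 − 2674440 = 32683230.

32683230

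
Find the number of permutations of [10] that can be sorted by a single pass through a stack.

16796

Stack-sortable permutations are exactly the 231-avoiding ones, counted by C_n; here n = 10.
C_10 = C(20,10)/11 = 184756/11 = 16796.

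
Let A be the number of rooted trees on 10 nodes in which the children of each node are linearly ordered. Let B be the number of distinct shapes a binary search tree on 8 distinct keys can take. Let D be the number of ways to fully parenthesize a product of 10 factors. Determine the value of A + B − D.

Rooted ordered (plane) trees on m nodes have m−1 edges and are counted by C_{m−1}; m = 10 gives C_9. So A = C_9 = 4862.
There are C_n binary search tree shapes on n keys; with n = 8 that is C_8. So B = C_8 = 1430.
Parenthesizations of m factors correspond to full binary trees with m leaves, counted by C_{m−1}; m = 10 gives C_9. So D = C_9 = 4862.
A + B − D = 4862 + 1430 − 4862 = 1430.

1430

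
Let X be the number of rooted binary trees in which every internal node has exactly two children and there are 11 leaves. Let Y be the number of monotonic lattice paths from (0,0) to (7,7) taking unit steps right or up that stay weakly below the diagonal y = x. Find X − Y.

16367

Full binary trees with 11 leaves have 11−1 = 10 internal nodes, so there are C_10 of them. So X = C_10 = 16796.
Monotone paths in an n×n grid that stay weakly below the diagonal are counted by C_n; here n = 7. So Y = C_7 = 429.
X − Y = 16796 − 429 = 16367.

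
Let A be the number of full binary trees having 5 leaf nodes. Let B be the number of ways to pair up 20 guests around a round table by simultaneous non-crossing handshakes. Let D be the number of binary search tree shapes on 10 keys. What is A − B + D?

14

Full binary trees with 5 leaves have 5−1 = 4 internal nodes, so there are C_4 of them. So A = C_4 = 14.
Non-crossing handshake pairings of 2n people are counted by C_n; 20 people gives n = 10. So B = C_10 = 16796.
Binary trees (left/right distinguished) on n nodes are counted by C_n; here n = 10. So D = C_10 = 16796.
A − B + D = 14 − 16796 + 16796 = 14.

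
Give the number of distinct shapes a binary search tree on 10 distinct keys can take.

Rooted binary trees with 10 nodes (each child slot possibly empty) number C_10.
C_10 = 16796.

16796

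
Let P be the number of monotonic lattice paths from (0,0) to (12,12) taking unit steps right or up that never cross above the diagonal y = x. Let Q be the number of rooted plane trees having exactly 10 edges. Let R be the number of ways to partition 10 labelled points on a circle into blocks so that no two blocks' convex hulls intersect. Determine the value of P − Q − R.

Monotone paths in an n×n grid that stay weakly below the diagonal are counted by C_n; here n = 12. So P = C_12 = 208012.
Rooted ordered trees with n edges are counted by C_n; here n = 10. So Q = C_10 = 16796.
Non-crossing partitions of an n-element set are counted by C_n; here n = 10. So R = C_10 = 16796.
P − Q − R = 208012 − 16796 − 16796 = 174420.

174420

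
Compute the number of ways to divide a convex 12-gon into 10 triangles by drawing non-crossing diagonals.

The number of triangulations of a 12-gon is the Catalan number C_10 (index = sides − 2).
C_10 = C_9 · 2(2·9+1)/(9+2) = 4862 · 38/11 = 16796.

16796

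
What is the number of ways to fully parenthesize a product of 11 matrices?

Bracketing 11 factors into binary products is counted by C_{11−1} = C_10.
C_10 = C_9 · 2(2·9+1)/(9+2) = 4862 · 38/11 = 16796.

16796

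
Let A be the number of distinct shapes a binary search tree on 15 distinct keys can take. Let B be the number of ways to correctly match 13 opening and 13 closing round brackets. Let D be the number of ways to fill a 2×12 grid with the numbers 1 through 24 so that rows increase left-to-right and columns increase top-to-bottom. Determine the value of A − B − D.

8743933

There are C_n binary search tree shapes on n keys; with n = 15 that is C_15. So A = C_15 = 9694845.
With 13 pairs the number of balanced bracket strings is the Catalan number C_13. So B = C_13 = 742900.
Standard Young tableaux of shape 2×n are counted by C_n; here n = 12. So D = C_12 = 208012.
A − B − D = 9694845 − 742900 − 208012 = 8743933.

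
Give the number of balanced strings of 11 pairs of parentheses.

With 11 pairs the number of balanced bracket strings is the Catalan number C_11.
C_11 = 58786.

58786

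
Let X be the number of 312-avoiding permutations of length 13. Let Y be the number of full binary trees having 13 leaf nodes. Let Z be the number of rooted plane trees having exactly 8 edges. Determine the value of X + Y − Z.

949482

Permutations of [n] avoiding any single length-3 pattern are counted by C_n; here n = 13. So X = C_13 = 742900.
A full binary tree with L leaves has L−1 internal nodes and is counted by C_{L−1}; L = 13 gives C_12. So Y = C_12 = 208012.
A rooted plane tree with 8 edges has 9 nodes, and the count is C_8. So Z = C_8 = 1430.
X + Y − Z = 742900 + 208012 − 1430 = 949482.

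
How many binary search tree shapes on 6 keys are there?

132

Binary trees (left/right distinguished) on n nodes are counted by C_n; here n = 6.
C_6 = 132.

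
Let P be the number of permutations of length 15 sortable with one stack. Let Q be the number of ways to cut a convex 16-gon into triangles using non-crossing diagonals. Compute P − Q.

7020405

Stack-sortable permutations are exactly the 231-avoiding ones, counted by C_n; here n = 15. So P = C_15 = 9694845.
A convex 16-gon is triangulated into 14 triangles, and the number of such triangulations is the Catalan number C_{16−2} = C_14. So Q = C_14 = 2674440.
P − Q = 9694845 − 2674440 = 7020405.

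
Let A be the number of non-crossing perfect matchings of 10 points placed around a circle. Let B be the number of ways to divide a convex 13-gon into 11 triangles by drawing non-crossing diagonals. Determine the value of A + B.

58828

Pairing 10 circle points by 5 non-crossing chords gives C_5 matchings. So A = C_5 = 42.
A convex 13-gon is triangulated into 11 triangles, and the number of such triangulations is the Catalan number C_{13−2} = C_11. So B = C_11 = 58786.
A + B = 42 + 58786 = 58828.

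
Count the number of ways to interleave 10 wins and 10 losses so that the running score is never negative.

16796

Reading a vote for the leader as '(' and for the other as ')' turns such a sequence into a balanced string of 10 pairs, so the count is C_10.
C_10 = C_9 · 2(2·9+1)/(9+2) = 4862 · 38/11 = 16796.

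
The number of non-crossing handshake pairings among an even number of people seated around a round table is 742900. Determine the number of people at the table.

Non-crossing handshake pairings of 2n people are counted by C_n. The Catalan number equal to 742900 is C_13.
So n = 13, and there are 2n = 26 people.

26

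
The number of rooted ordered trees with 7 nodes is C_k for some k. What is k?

A rooted plane tree on 7 nodes has 6 edges, and such trees are counted by C_6.

6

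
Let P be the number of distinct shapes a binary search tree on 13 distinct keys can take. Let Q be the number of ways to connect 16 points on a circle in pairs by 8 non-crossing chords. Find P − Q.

741470

There are C_n binary search tree shapes on n keys; with n = 13 that is C_13. So P = C_13 = 742900.
Non-crossing perfect matchings of 2n points on a circle are counted by C_n; with 16 points, n = 8. So Q = C_8 = 1430.
P − Q = 742900 − 1430 = 741470.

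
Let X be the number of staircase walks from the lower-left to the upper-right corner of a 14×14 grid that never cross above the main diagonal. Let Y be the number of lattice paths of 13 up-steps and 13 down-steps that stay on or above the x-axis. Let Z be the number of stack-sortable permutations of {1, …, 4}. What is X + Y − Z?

3417326

Sub-diagonal monotone paths from (0,0) to (14,14) biject with Dyck paths of semilength 14, giving C_14. So X = C_14 = 2674440.
A Dyck path with 13 up-steps and 13 down-steps has semilength 13, so there are C_13 of them. So Y = C_13 = 742900.
Stack-sortable permutations are exactly the 231-avoiding ones, counted by C_n; here n = 4. So Z = C_4 = 14.
X + Y − Z = 2674440 + 742900 − 14 = 3417326.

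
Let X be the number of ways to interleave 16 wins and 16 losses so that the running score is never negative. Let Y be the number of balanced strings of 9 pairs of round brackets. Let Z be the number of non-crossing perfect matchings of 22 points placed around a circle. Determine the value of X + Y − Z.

Ballot sequences with n votes each where one side never trails are Dyck words, counted by C_n; here n = 16. So X = C_16 = 35357670.
Balanced strings of n pairs of brackets are counted by C_n; here n = 9. So Y = C_9 = 4862.
Non-crossing perfect matchings of 2n points on a circle are counted by C_n; with 22 points, n = 11. So Z = C_11 = 58786.
X + Y − Z = 35357670 + 4862 − 58786 = 35303746.

35303746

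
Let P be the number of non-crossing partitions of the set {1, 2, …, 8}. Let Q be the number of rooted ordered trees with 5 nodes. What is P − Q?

1416

Non-crossing partitions of an n-element set are counted by C_n; here n = 8. So P = C_8 = 1430.
Rooted ordered (plane) trees on m nodes have m−1 edges and are counted by C_{m−1}; m = 5 gives C_4. So Q = C_4 = 14.
P − Q = 1430 − 14 = 1416.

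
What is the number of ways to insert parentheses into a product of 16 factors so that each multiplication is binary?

Bracketing 16 factors into binary products is counted by C_{16−1} = C_15.
C_15 = C(30,15)/16 = 155117520/16 = 9694845.

9694845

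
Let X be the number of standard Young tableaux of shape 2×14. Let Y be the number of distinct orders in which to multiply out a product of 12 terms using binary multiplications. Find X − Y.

2615654

Standard Young tableaux of shape 2×n are counted by C_n; here n = 14. So X = C_14 = 2674440.
Ways to associate a product of 12 factors correspond to binary trees on 12 leaves, so the count is C_11. So Y = C_11 = 58786.
X − Y = 2674440 − 58786 = 2615654.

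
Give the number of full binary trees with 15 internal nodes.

9694845

The number of full binary trees on 15 internal nodes is the Catalan number C_15.
C_15 = 9694845.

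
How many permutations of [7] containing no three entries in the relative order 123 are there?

429

Permutations of [n] avoiding any single length-3 pattern are counted by C_n; here n = 7.
C_7 = C_6 · 2(2·6+1)/(6+2) = 132 · 26/8 = 429.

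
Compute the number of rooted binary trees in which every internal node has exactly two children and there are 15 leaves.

2674440

Full binary trees with 15 leaves have 15−1 = 14 internal nodes, so there are C_14 of them.
C_14 = C(28,14)/15 = 40116600/15 = 2674440.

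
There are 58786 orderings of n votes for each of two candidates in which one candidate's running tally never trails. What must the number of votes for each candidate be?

Such ballot sequences with n votes each are counted by C_n, and C_11 = 58786.

11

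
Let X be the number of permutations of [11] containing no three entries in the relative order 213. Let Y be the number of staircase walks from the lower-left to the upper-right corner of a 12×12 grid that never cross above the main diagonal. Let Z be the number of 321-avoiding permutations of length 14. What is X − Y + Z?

Permutations of [n] avoiding any single length-3 pattern are counted by C_n; here n = 11. So X = C_11 = 58786.
Sub-diagonal monotone paths from (0,0) to (12,12) biject with Dyck paths of semilength 12, giving C_12. So Y = C_12 = 208012.
Permutations of [n] avoiding any single length-3 pattern are counted by C_n; here n = 14. So Z = C_14 = 2674440.
X − Y + Z = 58786 − 208012 + 2674440 = 2525214.

2525214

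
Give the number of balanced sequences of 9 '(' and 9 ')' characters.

4862

With 9 pairs the number of balanced bracket strings is the Catalan number C_9.
C_9 = 4862.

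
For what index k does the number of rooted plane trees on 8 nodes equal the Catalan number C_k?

Rooted ordered (plane) trees on m nodes have m−1 edges and are counted by C_{m−1}; m = 8 gives C_7.

7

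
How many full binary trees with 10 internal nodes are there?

Full binary trees with n internal nodes are counted by C_n; here n = 10.
C_10 = C(20,10)/11 = 184756/11 = 16796.

16796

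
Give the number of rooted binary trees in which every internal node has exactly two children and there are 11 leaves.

Full binary trees with 11 leaves have 11−1 = 10 internal nodes, so there are C_10 of them.
C_10 = C(20,10)/11 = 184756/11 = 16796.

16796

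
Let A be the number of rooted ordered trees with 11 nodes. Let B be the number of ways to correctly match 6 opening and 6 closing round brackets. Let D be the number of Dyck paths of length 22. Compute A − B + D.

75450

A rooted plane tree on 11 nodes has 10 edges, and such trees are counted by C_10. So A = C_10 = 16796.
Balanced strings of n pairs of brackets are counted by C_n; here n = 6. So B = C_6 = 132.
A Dyck path with 11 up-steps and 11 down-steps has semilength 11, so there are C_11 of them. So D = C_11 = 58786.
A − B + D = 16796 − 132 + 58786 = 75450.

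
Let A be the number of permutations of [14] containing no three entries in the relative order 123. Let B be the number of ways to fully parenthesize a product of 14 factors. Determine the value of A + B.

For any fixed pattern of length 3, the pattern-avoiding permutations of [14] number C_14. So A = C_14 = 2674440.
Bracketing 14 factors into binary products is counted by C_{14−1} = C_13. So B = C_13 = 742900.
A + B = 2674440 + 742900 = 3417340.

3417340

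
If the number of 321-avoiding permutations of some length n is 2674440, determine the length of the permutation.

14

Permutations of [n] avoiding a fixed length-3 pattern are counted by C_n. The Catalan number equal to 2674440 is C_14.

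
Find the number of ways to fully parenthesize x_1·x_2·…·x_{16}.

9694845

Bracketing 16 factors into binary products is counted by C_{16−1} = C_15.
C_15 = C(30,15)/16 = 155117520/16 = 9694845.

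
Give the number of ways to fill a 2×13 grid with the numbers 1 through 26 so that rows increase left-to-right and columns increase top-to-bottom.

742900

Standard Young tableaux of shape 2×n are counted by C_n; here n = 13.
C_13 = 742900.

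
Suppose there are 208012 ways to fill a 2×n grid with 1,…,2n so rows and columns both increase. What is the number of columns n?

12

Standard Young tableaux of shape 2×n are counted by C_n. The Catalan number equal to 208012 is C_12.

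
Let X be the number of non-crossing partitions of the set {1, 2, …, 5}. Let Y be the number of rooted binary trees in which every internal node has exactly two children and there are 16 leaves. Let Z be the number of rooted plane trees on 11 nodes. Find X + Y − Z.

9678091

Non-crossing partitions of an n-element set are counted by C_n; here n = 5. So X = C_5 = 42.
A full binary tree with L leaves has L−1 internal nodes and is counted by C_{L−1}; L = 16 gives C_15. So Y = C_15 = 9694845.
A rooted plane tree on 11 nodes has 10 edges, and such trees are counted by C_10. So Z = C_10 = 16796.
X + Y − Z = 42 + 9694845 − 16796 = 9678091.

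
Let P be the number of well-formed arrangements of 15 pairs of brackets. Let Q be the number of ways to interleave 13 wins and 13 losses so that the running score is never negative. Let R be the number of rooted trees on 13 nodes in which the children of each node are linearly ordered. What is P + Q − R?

10229733

Balanced strings of n pairs of brackets are counted by C_n; here n = 15. So P = C_15 = 9694845.
Ballot sequences with n votes each where one side never trails are Dyck words, counted by C_n; here n = 13. So Q = C_13 = 742900.
A rooted plane tree on 13 nodes has 12 edges, and such trees are counted by C_12. So R = C_12 = 208012.
P + Q − R = 9694845 + 742900 − 208012 = 10229733.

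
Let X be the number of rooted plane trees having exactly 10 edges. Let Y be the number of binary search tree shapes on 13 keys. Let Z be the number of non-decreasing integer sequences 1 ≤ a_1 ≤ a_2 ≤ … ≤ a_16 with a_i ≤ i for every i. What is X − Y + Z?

Rooted ordered trees with n edges are counted by C_n; here n = 10. So X = C_10 = 16796.
There are C_n binary search tree shapes on n keys; with n = 13 that is C_13. So Y = C_13 = 742900.
Such sub-staircase sequences of length n are counted by C_n; here n = 16. So Z = C_16 = 35357670.
X − Y + Z = 16796 − 742900 + 35357670 = 34631566.

34631566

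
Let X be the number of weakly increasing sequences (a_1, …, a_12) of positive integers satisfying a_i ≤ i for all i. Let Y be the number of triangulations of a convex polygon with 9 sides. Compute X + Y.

Weakly increasing sequences with a_i ≤ i biject with Dyck paths of semilength 12, so there are C_12. So X = C_12 = 208012.
The number of triangulations of a 9-gon is the Catalan number C_7 (index = sides − 2). So Y = C_7 = 429.
X + Y = 208012 + 429 = 208441.

208441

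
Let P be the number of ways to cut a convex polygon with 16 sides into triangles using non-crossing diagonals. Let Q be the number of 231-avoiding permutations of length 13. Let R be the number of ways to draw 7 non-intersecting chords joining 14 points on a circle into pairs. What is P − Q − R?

1931111

Triangulations of a convex m-gon are counted by C_{m−2}; with m = 16 this is C_14. So P = C_14 = 2674440.
For any fixed pattern of length 3, the pattern-avoiding permutations of [13] number C_13. So Q = C_13 = 742900.
Pairing 14 circle points by 7 non-crossing chords gives C_7 matchings. So R = C_7 = 429.
P − Q − R = 2674440 − 742900 − 429 = 1931111.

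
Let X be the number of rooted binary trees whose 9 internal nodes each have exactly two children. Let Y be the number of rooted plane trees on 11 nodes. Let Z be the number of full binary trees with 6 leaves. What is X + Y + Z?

21700

The number of full binary trees on 9 internal nodes is the Catalan number C_9. So X = C_9 = 4862.
Rooted ordered (plane) trees on m nodes have m−1 edges and are counted by C_{m−1}; m = 11 gives C_10. So Y = C_10 = 16796.
A full binary tree with L leaves has L−1 internal nodes and is counted by C_{L−1}; L = 6 gives C_5. So Z = C_5 = 42.
X + Y + Z = 4862 + 16796 + 42 = 21700.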